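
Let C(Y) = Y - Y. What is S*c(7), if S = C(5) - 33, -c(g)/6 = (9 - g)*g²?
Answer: 19404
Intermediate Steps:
C(Y) = 0
c(g) = -6*g²*(9 - g) (c(g) = -6*(9 - g)*g² = -6*g²*(9 - g))
S = -33 (S = 0 - 33 = -33)
S*c(7) = -198*7²*(-9 + 7) = -198*49*(-2) = -33*(-588) = 19404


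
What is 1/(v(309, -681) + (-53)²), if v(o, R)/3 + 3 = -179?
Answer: 1/2263 ≈ 0.00044189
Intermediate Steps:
v(o, R) = -546 (v(o, R) = -9 + 3*(-179) = -9 - 537 = -546)
1/(v(309, -681) + (-53)²) = 1/(-546 + (-53)²) = 1/(-546 + 2809) = 1/2263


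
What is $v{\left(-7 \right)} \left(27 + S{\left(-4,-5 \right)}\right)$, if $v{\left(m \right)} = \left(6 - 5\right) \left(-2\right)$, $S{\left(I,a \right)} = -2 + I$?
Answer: $-42$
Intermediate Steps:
$v{\left(m \right)} = -2$ ($v{\left(m \right)} = \left(6 - 5\right) \left(-2\right) = 1 \left(-2\right) = -2$)
$v{\left(-7 \right)} \left(27 + S{\left(-4,-5 \right)}\right) = - 2 \left(27 - 6\right) = \left(-2\right) 21 = -42$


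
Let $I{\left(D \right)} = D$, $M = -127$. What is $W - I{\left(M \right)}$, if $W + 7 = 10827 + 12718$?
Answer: $23665$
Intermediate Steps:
$W = 23538$ ($W = -7 + \left(10827 + 12718\right) = -7 + 23545 = 23538$)
$W - I{\left(M \right)} = 23538 - -127 = 23538 + 127 = 23665$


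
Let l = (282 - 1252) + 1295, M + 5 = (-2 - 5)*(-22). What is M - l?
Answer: -176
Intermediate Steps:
M = 149 (M = -5 + (-2 - 5)*(-22) = -5 - 7*(-22) = -5 + 154 = 149)
l = 325 (l = -970 + 1295 = 325)
M - l = 149 - 1*325 = 149 - 325 = -176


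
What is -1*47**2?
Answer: -2209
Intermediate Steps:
-1*47**2 = -1*2209 = -2209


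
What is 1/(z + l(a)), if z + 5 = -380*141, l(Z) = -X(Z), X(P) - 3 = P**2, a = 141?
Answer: -1/73469 ≈ -1.3611e-5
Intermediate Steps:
X(P) = 3 + P**2
l(Z) = -3 - Z**2 (l(Z) = -(3 + Z**2) = -3 - Z**2)
z = -53585 (z = -5 - 380*141 = -5 - 53580 = -53585)
1/(z + l(a)) = 1/(-53585 + (-3 - 1*141**2)) = 1/(-53585 + (-3 - 1*19881)) = 1/(-53585 + (-3 - 19881)) = 1/(-53585 - 19884) = 1/(-73469) = -1/73469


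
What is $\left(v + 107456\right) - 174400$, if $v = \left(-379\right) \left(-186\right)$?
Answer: $3550$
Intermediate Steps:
$v = 70494$
$\left(v + 107456\right) - 174400 = \left(70494 + 107456\right) - 174400 = 177950 - 174400 = 3550$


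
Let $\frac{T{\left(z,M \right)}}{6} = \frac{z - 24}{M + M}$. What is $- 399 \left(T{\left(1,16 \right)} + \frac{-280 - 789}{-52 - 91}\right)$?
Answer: $- \frac{2887563}{2288} \approx -1262.0$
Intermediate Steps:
$T{\left(z,M \right)} = \frac{3 \left(-24 + z\right)}{M}$ ($T{\left(z,M \right)} = 6 \frac{z - 24}{M + M} = 6 \frac{z - 24}{2 M} = 6 \left(-24 + z\right) \frac{1}{2 M} = 6 \frac{-24 + z}{2 M} = \frac{3 \left(-24 + z\right)}{M}$)
$- 399 \left(T{\left(1,16 \right)} + \frac{-280 - 789}{-52 - 91}\right) = - 399 \left(\frac{3 \left(-24 + 1\right)}{16} + \frac{-280 - 789}{-52 - 91}\right) = - 399 \left(3 \cdot \frac{1}{16} \left(-23\right) - \frac{1069}{-143}\right) = - 399 \left(- \frac{69}{16} - - \frac{1069}{143}\right) = - 399 \left(- \frac{69}{16} + \frac{1069}{143}\right) = \left(-399\right) \frac{7237}{2288} = - \frac{2887563}{2288}$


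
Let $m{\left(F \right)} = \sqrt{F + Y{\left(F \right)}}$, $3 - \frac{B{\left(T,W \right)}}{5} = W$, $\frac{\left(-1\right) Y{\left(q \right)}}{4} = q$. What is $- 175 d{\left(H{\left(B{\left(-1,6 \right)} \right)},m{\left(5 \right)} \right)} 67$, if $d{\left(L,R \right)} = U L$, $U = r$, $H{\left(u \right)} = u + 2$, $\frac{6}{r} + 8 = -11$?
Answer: $- \frac{914550}{19} \approx -48134.0$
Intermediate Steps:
$Y{\left(q \right)} = - 4 q$
$r = - \frac{6}{19}$ ($r = \frac{6}{-8 - 11} = \frac{6}{-19} = 6 \left(- \frac{1}{19}\right) = - \frac{6}{19} \approx -0.31579$)
$B{\left(T,W \right)} = 15 - 5 W$
$H{\left(u \right)} = 2 + u$
$m{\left(F \right)} = \sqrt{3} \sqrt{- F}$ ($m{\left(F \right)} = \sqrt{F - 4 F} = \sqrt{- 3 F} = \sqrt{3} \sqrt{- F}$)
$U = - \frac{6}{19} \approx -0.31579$
$d{\left(L,R \right)} = - \frac{6 L}{19}$
$- 175 d{\left(H{\left(B{\left(-1,6 \right)} \right)},m{\left(5 \right)} \right)} 67 = - 175 \left(- \frac{6 \left(2 + \left(15 - 30\right)\right)}{19}\right) 67 = - 175 \left(- \frac{6 \left(2 - 15\right)}{19}\right) 67 = - 175 \left(\left(- \frac{6}{19}\right) \left(-13\right)\right) 67 = \left(-175\right) \frac{78}{19} \cdot 67 = \left(- \frac{13650}{19}\right) 67 = - \frac{914550}{19}$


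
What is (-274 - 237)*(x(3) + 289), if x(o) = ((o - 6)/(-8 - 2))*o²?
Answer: -1490587/10 ≈ -1.4906e+5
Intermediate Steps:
x(o) = o²*(⅗ - o/10) (x(o) = ((-6 + o)/(-10))*o² = ((-6 + o)*(-⅒))*o² = (⅗ - o/10)*o² = o²*(⅗ - o/10))
(-274 - 237)*(x(3) + 289) = (-274 - 237)*((⅒)*3²*(6 - 1*3) + 289) = -511*((⅒)*9*(6 - 3) + 289) = -511*((⅒)*9*3 + 289) = -511*(27/10 + 289) = -511*2917/10 = -1490587/10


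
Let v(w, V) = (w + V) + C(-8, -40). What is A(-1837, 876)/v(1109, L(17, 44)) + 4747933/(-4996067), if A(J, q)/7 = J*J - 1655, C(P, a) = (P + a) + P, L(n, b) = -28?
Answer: 117954263673341/5120968675 ≈ 23034.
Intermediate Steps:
C(P, a) = a + 2*P
v(w, V) = -56 + V + w (v(w, V) = (w + V) + (-40 + 2*(-8)) = (V + w) + (-40 - 16) = (V + w) - 56 = -56 + V + w)
A(J, q) = -11585 + 7*J² (A(J, q) = 7*(J*J - 1655) = 7*(J² - 1655) = 7*(-1655 + J²) = -11585 + 7*J²)
A(-1837, 876)/v(1109, L(17, 44)) + 4747933/(-4996067) = (-11585 + 7*(-1837)²)/(-56 - 28 + 1109) + 4747933/(-4996067) = (-11585 + 7*3374569)/1025 + 4747933*(-1/4996067) = (-11585 + 23621983)*(1/1025) - 4747933/4996067 = 23610398*(1/1025) - 4747933/4996067 = 23610398/1025 - 4747933/4996067 = 117954263673341/5120968675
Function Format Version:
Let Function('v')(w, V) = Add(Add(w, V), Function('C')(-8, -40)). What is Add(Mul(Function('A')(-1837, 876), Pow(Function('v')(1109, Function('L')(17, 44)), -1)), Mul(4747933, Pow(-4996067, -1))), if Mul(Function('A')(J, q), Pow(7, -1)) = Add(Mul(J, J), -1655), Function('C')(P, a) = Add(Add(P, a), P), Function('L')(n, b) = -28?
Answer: Rational(117954263673341, 5120968675) ≈ 23034.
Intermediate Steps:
Function('C')(P, a) = Add(a, Mul(2, P))
Function('v')(w, V) = Add(-56, V, w) (Function('v')(w, V) = Add(Add(w, V), Add(-40, Mul(2, -8))) = Add(Add(V, w), Add(-40, -16)) = Add(Add(V, w), -56) = Add(-56, V, w))
Function('A')(J, q) = Add(-11585, Mul(7, Pow(J, 2))) (Function('A')(J, q) = Mul(7, Add(Mul(J, J), -1655)) = Mul(7, Add(Pow(J, 2), -1655)) = Mul(7, Add(-1655, Pow(J, 2))) = Add(-11585, Mul(7, Pow(J, 2))))
Add(Mul(Function('A')(-1837, 876), Pow(Function('v')(1109, Function('L')(17, 44)), -1)), Mul(4747933, Pow(-4996067, -1))) = Add(Mul(Add(-11585, Mul(7, Pow(-1837, 2))), Pow(Add(-56, -28, 1109), -1)), Mul(4747933, Pow(-4996067, -1))) = Add(Mul(Add(-11585, Mul(7, 3374569)), Pow(1025, -1)), Mul(4747933, Rational(-1, 4996067))) = Add(Mul(Add(-11585, 23621983), Rational(1, 1025)), Rational(-4747933, 4996067)) = Add(Mul(23610398, Rational(1, 1025)), Rational(-4747933, 4996067)) = Add(Rational(23610398, 1025), Rational(-4747933, 4996067)) = Rational(117954263673341, 5120968675)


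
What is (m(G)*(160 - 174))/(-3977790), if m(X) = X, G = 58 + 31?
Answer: 623/1988895 ≈ 0.00031324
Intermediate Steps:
G = 89
(m(G)*(160 - 174))/(-3977790) = (89*(160 - 174))/(-3977790) = (89*(-14))*(-1/3977790) = -1246*(-1/3977790) = 623/1988895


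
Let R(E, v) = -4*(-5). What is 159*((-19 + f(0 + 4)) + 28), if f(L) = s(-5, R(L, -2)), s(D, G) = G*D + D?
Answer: -15264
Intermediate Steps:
R(E, v) = 20
s(D, G) = D + D*G (s(D, G) = D*G + D = D + D*G)
f(L) = -105 (f(L) = -5*(1 + 20) = -5*21 = -105)
159*((-19 + f(0 + 4)) + 28) = 159*((-19 - 105) + 28) = 159*(-124 + 28) = 159*(-96) = -15264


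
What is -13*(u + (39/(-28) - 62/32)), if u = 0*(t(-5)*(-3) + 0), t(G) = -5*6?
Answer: 4849/112 ≈ 43.295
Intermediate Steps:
t(G) = -30
u = 0 (u = 0*(-30*(-3) + 0) = 0*(90 + 0) = 0*90 = 0)
-13*(u + (39/(-28) - 62/32)) = -13*(0 + (39/(-28) - 62/32)) = -13*(0 + (39*(-1/28) - 62*1/32)) = -13*(0 + (-39/28 - 31/16)) = -13*(0 - 373/112) = -13*(-373/112) = 4849/112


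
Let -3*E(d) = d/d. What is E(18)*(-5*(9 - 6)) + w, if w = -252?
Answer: -247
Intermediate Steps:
E(d) = -⅓ (E(d) = -d/(3*d) = -⅓*1 = -⅓)
E(18)*(-5*(9 - 6)) + w = -(-5)*(9 - 6)/3 - 252 = -(-5)*3/3 - 252 = -⅓*(-15) - 252 = 5 - 252 = -247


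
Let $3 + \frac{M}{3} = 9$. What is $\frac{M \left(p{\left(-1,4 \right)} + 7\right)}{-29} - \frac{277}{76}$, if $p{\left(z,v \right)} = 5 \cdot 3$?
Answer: $- \frac{38129}{2204} \approx -17.3$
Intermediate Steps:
$p{\left(z,v \right)} = 15$
$M = 18$ ($M = -9 + 3 \cdot 9 = -9 + 27 = 18$)
$\frac{M \left(p{\left(-1,4 \right)} + 7\right)}{-29} - \frac{277}{76} = \frac{18 \left(15 + 7\right)}{-29} - \frac{277}{76} = 18 \cdot 22 \left(- \frac{1}{29}\right) - \frac{277}{76} = 396 \left(- \frac{1}{29}\right) - \frac{277}{76} = - \frac{396}{29} - \frac{277}{76} = - \frac{38129}{2204}$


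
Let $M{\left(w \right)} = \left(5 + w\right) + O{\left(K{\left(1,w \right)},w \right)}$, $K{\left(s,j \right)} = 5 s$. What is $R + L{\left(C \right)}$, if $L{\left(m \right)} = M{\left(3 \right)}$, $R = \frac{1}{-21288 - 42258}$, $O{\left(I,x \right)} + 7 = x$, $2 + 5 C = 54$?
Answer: $\frac{254183}{63546} \approx 4.0$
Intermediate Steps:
$C = \frac{52}{5}$ ($C = - \frac{2}{5} + \frac{1}{5} \cdot 54 = - \frac{2}{5} + \frac{54}{5} = \frac{52}{5} \approx 10.4$)
$O{\left(I,x \right)} = -7 + x$
$R = - \frac{1}{63546}$ ($R = \frac{1}{-63546} = - \frac{1}{63546} \approx -1.5737 \cdot 10^{-5}$)
$M{\left(w \right)} = -2 + 2 w$ ($M{\left(w \right)} = \left(5 + w\right) + \left(-7 + w\right) = -2 + 2 w$)
$L{\left(m \right)} = 4$ ($L{\left(m \right)} = -2 + 2 \cdot 3 = -2 + 6 = 4$)
$R + L{\left(C \right)} = - \frac{1}{63546} + 4 = \frac{254183}{63546}$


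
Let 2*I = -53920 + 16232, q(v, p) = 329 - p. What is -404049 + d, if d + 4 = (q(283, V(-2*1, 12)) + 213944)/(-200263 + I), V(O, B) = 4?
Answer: -88531054940/219107 ≈ -4.0405e+5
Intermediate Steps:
I = -18844 (I = (-53920 + 16232)/2 = (½)*(-37688) = -18844)
d = -1090697/219107 (d = -4 + ((329 - 1*4) + 213944)/(-200263 - 18844) = -4 + ((329 - 4) + 213944)/(-219107) = -4 + (325 + 213944)*(-1/219107) = -4 + 214269*(-1/219107) = -4 - 214269/219107 = -1090697/219107 ≈ -4.9779)
-404049 + d = -404049 - 1090697/219107 = -88531054940/219107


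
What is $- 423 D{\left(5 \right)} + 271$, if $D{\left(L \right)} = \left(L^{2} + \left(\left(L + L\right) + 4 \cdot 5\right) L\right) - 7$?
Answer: $-70793$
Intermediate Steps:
$D{\left(L \right)} = -7 + L^{2} + L \left(20 + 2 L\right)$ ($D{\left(L \right)} = \left(L^{2} + \left(2 L + 20\right) L\right) - 7 = \left(L^{2} + \left(20 + 2 L\right) L\right) - 7 = \left(L^{2} + L \left(20 + 2 L\right)\right) - 7 = -7 + L^{2} + L \left(20 + 2 L\right)$)
$- 423 D{\left(5 \right)} + 271 = - 423 \left(-7 + 3 \cdot 5^{2} + 20 \cdot 5\right) + 271 = - 423 \left(-7 + 3 \cdot 25 + 100\right) + 271 = - 423 \left(-7 + 75 + 100\right) + 271 = \left(-423\right) 168 + 271 = -71064 + 271 = -70793$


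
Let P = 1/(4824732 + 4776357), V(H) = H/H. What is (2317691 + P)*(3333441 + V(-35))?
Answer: 74176943307855451000/9601089 ≈ 7.7259e+12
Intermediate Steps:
V(H) = 1
P = 1/9601089 ≈ 1.0415e-7
(2317691 + P)*(3333441 + V(-35)) = (2317691 + 1/9601089)*(3333441 + 1) = (22252357565500/9601089)*3333442 = 74176943307855451000/9601089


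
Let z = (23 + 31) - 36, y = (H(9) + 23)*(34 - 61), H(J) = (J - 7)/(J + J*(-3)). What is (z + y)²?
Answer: 360000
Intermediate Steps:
H(J) = -(-7 + J)/(2*J) (H(J) = (-7 + J)/(J - 3*J) = (-7 + J)/((-2*J)) = (-7 + J)*(-1/(2*J)) = -(-7 + J)/(2*J))
y = -618 (y = ((½)*(7 - 1*9)/9 + 23)*(34 - 61) = ((½)*(⅑)*(7 - 9) + 23)*(-27) = ((½)*(⅑)*(-2) + 23)*(-27) = (-⅑ + 23)*(-27) = (206/9)*(-27) = -618)
z = 18 (z = 54 - 36 = 18)
(z + y)² = (18 - 618)² = (-600)² = 360000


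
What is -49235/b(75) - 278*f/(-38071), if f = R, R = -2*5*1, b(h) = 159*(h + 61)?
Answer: -1934540405/823247304 ≈ -2.3499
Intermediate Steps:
b(h) = 9699 + 159*h (b(h) = 159*(61 + h) = 9699 + 159*h)
R = -10 (R = -10*1 = -10)
f = -10
-49235/b(75) - 278*f/(-38071) = -49235/(9699 + 159*75) - 278*(-10)/(-38071) = -49235/(9699 + 11925) + 2780*(-1/38071) = -49235/21624 - 2780/38071 = -1934540405/823247304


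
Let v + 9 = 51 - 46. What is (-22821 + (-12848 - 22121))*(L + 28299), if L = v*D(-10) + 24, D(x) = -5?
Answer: -1637941970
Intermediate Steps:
v = -4 (v = -9 + (51 - 46) = -9 + 5 = -4)
L = 44 (L = -4*(-5) + 24 = 20 + 24 = 44)
(-22821 + (-12848 - 22121))*(L + 28299) = (-22821 + (-12848 - 22121))*(44 + 28299) = (-22821 - 34969)*28343 = -57790*28343 = -1637941970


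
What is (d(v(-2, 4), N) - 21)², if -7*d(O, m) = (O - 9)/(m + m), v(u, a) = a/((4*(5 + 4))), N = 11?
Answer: 210627169/480249 ≈ 438.58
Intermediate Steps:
v(u, a) = a/36 (v(u, a) = a/((4*9)) = a/36)
d(O, m) = -(-9 + O)/(14*m) (d(O, m) = -(O - 9)/(7*(m + m)) = -(-9 + O)/(7*(2*m)) = -(-9 + O)*1/(2*m)/7 = -(-9 + O)/(14*m))
(d(v(-2, 4), N) - 21)² = ((1/14)*(9 - 4/36)/11 - 21)² = ((1/14)*(1/11)*(9 - 1*⅑) - 21)² = ((1/14)*(1/11)*(9 - ⅑) - 21)² = ((1/14)*(1/11)*(80/9) - 21)² = (40/693 - 21)² = (-14513/693)² = 210627169/480249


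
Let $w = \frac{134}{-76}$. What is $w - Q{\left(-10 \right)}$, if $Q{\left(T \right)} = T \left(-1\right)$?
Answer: $- \frac{447}{38} \approx -11.763$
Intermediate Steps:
$Q{\left(T \right)} = - T$
$w = - \frac{67}{38}$ ($w = 134 \left(- \frac{1}{76}\right) = - \frac{67}{38} \approx -1.7632$)
$w - Q{\left(-10 \right)} = - \frac{67}{38} - \left(-1\right) \left(-10\right) = - \frac{67}{38} - 10 = - \frac{447}{38}$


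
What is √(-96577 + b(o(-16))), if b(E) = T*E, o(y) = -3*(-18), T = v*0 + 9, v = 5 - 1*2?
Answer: I*√96091 ≈ 309.99*I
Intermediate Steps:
v = 3 (v = 5 - 2 = 3)
T = 9 (T = 3*0 + 9 = 0 + 9 = 9)
o(y) = 54
b(E) = 9*E
√(-96577 + b(o(-16))) = √(-96577 + 9*54) = √(-96577 + 486) = √(-96091) = I*√96091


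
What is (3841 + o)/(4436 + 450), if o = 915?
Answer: 2378/2443 ≈ 0.97339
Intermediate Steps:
(3841 + o)/(4436 + 450) = (3841 + 915)/(4436 + 450) = 4756/4886 = 4756*(1/4886) = 2378/2443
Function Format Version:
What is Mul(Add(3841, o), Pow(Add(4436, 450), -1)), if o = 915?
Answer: Rational(2378, 2443) ≈ 0.97339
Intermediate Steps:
Mul(Add(3841, o), Pow(Add(4436, 450), -1)) = Mul(Add(3841, 915), Pow(Add(4436, 450), -1)) = Mul(4756, Pow(4886, -1)) = Mul(4756, Rational(1, 4886)) = Rational(2378, 2443)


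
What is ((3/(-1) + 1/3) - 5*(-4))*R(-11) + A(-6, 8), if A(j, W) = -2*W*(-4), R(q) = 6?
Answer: 168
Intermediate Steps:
A(j, W) = 8*W
((3/(-1) + 1/3) - 5*(-4))*R(-11) + A(-6, 8) = ((3/(-1) + 1/3) - 5*(-4))*6 + 8*8 = ((3*(-1) + 1*(1/3)) + 20)*6 + 64 = ((-3 + 1/3) + 20)*6 + 64 = (-8/3 + 20)*6 + 64 = (52/3)*6 + 64 = 104 + 64 = 168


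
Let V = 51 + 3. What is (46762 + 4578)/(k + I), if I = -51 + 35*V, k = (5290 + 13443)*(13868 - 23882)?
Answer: -51340/187590423 ≈ -0.00027368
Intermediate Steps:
V = 54
k = -187592262 (k = 18733*(-10014) = -187592262)
I = 1839 (I = -51 + 35*54 = -51 + 1890 = 1839)
(46762 + 4578)/(k + I) = (46762 + 4578)/(-187592262 + 1839) = 51340/(-187590423) = 51340*(-1/187590423) = -51340/187590423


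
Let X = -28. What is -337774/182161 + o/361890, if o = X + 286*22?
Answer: -6727554242/3662346905 ≈ -1.8370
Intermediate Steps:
o = 6264 (o = -28 + 286*22 = -28 + 6292 = 6264)
-337774/182161 + o/361890 = -337774/182161 + 6264/361890 = -337774*1/182161 + 6264*(1/361890) = -337774/182161 + 348/20105 = -6727554242/3662346905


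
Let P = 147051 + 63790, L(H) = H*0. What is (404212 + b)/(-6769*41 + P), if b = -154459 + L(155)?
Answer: -249753/66688 ≈ -3.7451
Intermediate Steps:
L(H) = 0
P = 210841
b = -154459 (b = -154459 + 0 = -154459)
(404212 + b)/(-6769*41 + P) = (404212 - 154459)/(-6769*41 + 210841) = 249753/(-277529 + 210841) = 249753/(-66688) = 249753*(-1/66688) = -249753/66688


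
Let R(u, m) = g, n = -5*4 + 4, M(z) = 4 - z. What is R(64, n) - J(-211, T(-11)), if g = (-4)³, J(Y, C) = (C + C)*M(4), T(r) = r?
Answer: -64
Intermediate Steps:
n = -16 (n = -20 + 4 = -16)
J(Y, C) = 0 (J(Y, C) = (C + C)*(4 - 1*4) = (2*C)*(4 - 4) = (2*C)*0 = 0)
g = -64
R(u, m) = -64
R(64, n) - J(-211, T(-11)) = -64 - 1*0 = -64 + 0 = -64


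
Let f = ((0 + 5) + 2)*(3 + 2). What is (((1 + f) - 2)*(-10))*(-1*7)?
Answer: 2380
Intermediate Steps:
f = 35 (f = (5 + 2)*5 = 7*5 = 35)
(((1 + f) - 2)*(-10))*(-1*7) = (((1 + 35) - 2)*(-10))*(-1*7) = ((36 - 2)*(-10))*(-7) = (34*(-10))*(-7) = -340*(-7) = 2380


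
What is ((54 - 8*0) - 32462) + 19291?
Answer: -13117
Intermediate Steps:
((54 - 8*0) - 32462) + 19291 = ((54 + 0) - 32462) + 19291 = (54 - 32462) + 19291 = -32408 + 19291 = -13117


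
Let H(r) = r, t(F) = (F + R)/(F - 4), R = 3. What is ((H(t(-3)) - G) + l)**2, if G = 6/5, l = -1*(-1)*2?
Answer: 16/25 ≈ 0.64000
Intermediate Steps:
t(F) = (3 + F)/(-4 + F) (t(F) = (F + 3)/(F - 4) = (3 + F)/(-4 + F))
l = 2 (l = 1*2 = 2)
G = 6/5 (G = 6*(1/5) = 6/5 ≈ 1.2000)
((H(t(-3)) - G) + l)**2 = (((3 - 3)/(-4 - 3) - 1*6/5) + 2)**2 = ((0/(-7) - 6/5) + 2)**2 = ((-1/7*0 - 6/5) + 2)**2 = ((0 - 6/5) + 2)**2 = (-6/5 + 2)**2 = (4/5)**2 = 16/25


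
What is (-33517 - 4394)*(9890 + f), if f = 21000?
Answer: -1171070790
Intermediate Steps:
(-33517 - 4394)*(9890 + f) = (-33517 - 4394)*(9890 + 21000) = -37911*30890 = -1171070790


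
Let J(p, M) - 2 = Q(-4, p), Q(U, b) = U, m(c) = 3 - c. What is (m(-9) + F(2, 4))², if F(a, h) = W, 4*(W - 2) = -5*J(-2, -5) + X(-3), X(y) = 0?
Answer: 1089/4 ≈ 272.25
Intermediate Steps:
J(p, M) = -2 (J(p, M) = 2 - 4 = -2)
W = 9/2 (W = 2 + (-5*(-2) + 0)/4 = 2 + (10 + 0)/4 = 2 + (¼)*10 = 2 + 5/2 = 9/2 ≈ 4.5000)
F(a, h) = 9/2
(m(-9) + F(2, 4))² = ((3 - 1*(-9)) + 9/2)² = ((3 + 9) + 9/2)² = (12 + 9/2)² = (33/2)² = 1089/4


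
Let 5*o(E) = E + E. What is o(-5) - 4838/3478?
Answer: -5897/1739 ≈ -3.3910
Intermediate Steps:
o(E) = 2*E/5 (o(E) = (E + E)/5 = (2*E)/5 = 2*E/5)
o(-5) - 4838/3478 = (⅖)*(-5) - 4838/3478 = -2 - 4838/3478 = -2 - 1*2419/1739 = -2 - 2419/1739 = -5897/1739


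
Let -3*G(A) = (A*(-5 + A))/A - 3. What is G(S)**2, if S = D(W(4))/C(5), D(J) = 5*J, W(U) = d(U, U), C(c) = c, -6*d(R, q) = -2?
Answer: 529/81 ≈ 6.5309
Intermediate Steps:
d(R, q) = 1/3 (d(R, q) = -1/6*(-2) = 1/3)
W(U) = 1/3
S = 1/3 (S = (5*(1/3))/5 = (5/3)*(1/5) = 1/3 ≈ 0.33333)
G(A) = 8/3 - A/3 (G(A) = -((A*(-5 + A))/A - 3)/3 = -((-5 + A) - 3)/3 = -(-8 + A)/3 = 8/3 - A/3)
G(S)**2 = (8/3 - 1/3*1/3)**2 = (8/3 - 1/9)**2 = (23/9)**2 = 529/81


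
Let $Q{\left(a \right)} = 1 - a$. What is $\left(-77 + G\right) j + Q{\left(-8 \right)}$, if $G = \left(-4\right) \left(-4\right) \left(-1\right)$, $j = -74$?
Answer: $6891$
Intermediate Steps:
$G = -16$ ($G = 16 \left(-1\right) = -16$)
$\left(-77 + G\right) j + Q{\left(-8 \right)} = \left(-77 - 16\right) \left(-74\right) + \left(1 - -8\right) = \left(-93\right) \left(-74\right) + \left(1 + 8\right) = 6882 + 9 = 6891$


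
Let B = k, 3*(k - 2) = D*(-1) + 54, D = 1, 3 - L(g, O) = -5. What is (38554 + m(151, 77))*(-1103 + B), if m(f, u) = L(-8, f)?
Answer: -41775500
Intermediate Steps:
L(g, O) = 8 (L(g, O) = 3 - 1*(-5) = 3 + 5 = 8)
m(f, u) = 8
k = 59/3 (k = 2 + (1*(-1) + 54)/3 = 2 + (-1 + 54)/3 = 2 + (1/3)*53 = 2 + 53/3 = 59/3 ≈ 19.667)
B = 59/3 ≈ 19.667
(38554 + m(151, 77))*(-1103 + B) = (38554 + 8)*(-1103 + 59/3) = 38562*(-3250/3) = -41775500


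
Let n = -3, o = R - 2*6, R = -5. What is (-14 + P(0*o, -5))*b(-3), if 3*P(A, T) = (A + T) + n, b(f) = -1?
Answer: 50/3 ≈ 16.667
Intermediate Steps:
o = -17 (o = -5 - 2*6 = -5 - 12 = -17)
P(A, T) = -1 + A/3 + T/3 (P(A, T) = ((A + T) - 3)/3 = (-3 + A + T)/3 = -1 + A/3 + T/3)
(-14 + P(0*o, -5))*b(-3) = (-14 + (-1 + (0*(-17))/3 + (1/3)*(-5)))*(-1) = (-14 + (-1 + (1/3)*0 - 5/3))*(-1) = (-14 + (-1 + 0 - 5/3))*(-1) = (-14 - 8/3)*(-1) = -50/3*(-1) = 50/3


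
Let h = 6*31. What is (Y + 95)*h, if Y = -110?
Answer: -2790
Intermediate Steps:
h = 186
(Y + 95)*h = (-110 + 95)*186 = -15*186 = -2790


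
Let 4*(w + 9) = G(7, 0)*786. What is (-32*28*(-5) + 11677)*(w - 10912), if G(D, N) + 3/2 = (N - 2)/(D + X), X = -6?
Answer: -750250295/4 ≈ -1.8756e+8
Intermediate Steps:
G(D, N) = -3/2 + (-2 + N)/(-6 + D) (G(D, N) = -3/2 + (N - 2)/(D - 6) = -3/2 + (-2 + N)/(-6 + D))
w = -2787/4 (w = -9 + (((7 + 0 - 3/2*7)/(-6 + 7))*786)/4 = -9 + (((7 + 0 - 21/2)/1)*786)/4 = -9 + ((1*(-7/2))*786)/4 = -9 + (-7/2*786)/4 = -9 + (¼)*(-2751) = -9 - 2751/4 = -2787/4 ≈ -696.75)
(-32*28*(-5) + 11677)*(w - 10912) = (-32*28*(-5) + 11677)*(-2787/4 - 10912) = (-896*(-5) + 11677)*(-46435/4) = (4480 + 11677)*(-46435/4) = 16157*(-46435/4) = -750250295/4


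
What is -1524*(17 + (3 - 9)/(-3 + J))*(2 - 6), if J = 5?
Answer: 85344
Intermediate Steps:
-1524*(17 + (3 - 9)/(-3 + J))*(2 - 6) = -1524*(17 + (3 - 9)/(-3 + 5))*(2 - 6) = -1524*(17 - 6/2)*(-4) = -1524*(17 - 6*½)*(-4) = -1524*(17 - 3)*(-4) = -21336*(-4) = -1524*(-56) = 85344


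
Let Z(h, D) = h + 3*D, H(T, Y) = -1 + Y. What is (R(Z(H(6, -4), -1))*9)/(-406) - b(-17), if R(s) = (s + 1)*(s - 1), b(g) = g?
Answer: 905/58 ≈ 15.603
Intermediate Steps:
R(s) = (1 + s)*(-1 + s)
(R(Z(H(6, -4), -1))*9)/(-406) - b(-17) = ((-1 + ((-1 - 4) + 3*(-1))²)*9)/(-406) - 1*(-17) = ((-1 + (-5 - 3)²)*9)*(-1/406) + 17 = ((-1 + (-8)²)*9)*(-1/406) + 17 = ((-1 + 64)*9)*(-1/406) + 17 = (63*9)*(-1/406) + 17 = 567*(-1/406) + 17 = -81/58 + 17 = 905/58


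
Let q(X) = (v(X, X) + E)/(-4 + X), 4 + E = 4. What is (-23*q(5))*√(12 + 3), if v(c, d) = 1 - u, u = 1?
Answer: 0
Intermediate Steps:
E = 0 (E = -4 + 4 = 0)
v(c, d) = 0 (v(c, d) = 1 - 1*1 = 1 - 1 = 0)
q(X) = 0 (q(X) = (0 + 0)/(-4 + X) = 0/(-4 + X) = 0)
(-23*q(5))*√(12 + 3) = (-23*0)*√(12 + 3) = 0*√15 = 0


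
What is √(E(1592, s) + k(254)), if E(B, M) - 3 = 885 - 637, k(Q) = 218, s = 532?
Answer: √469 ≈ 21.656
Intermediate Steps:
E(B, M) = 251 (E(B, M) = 3 + (885 - 637) = 3 + 248 = 251)
√(E(1592, s) + k(254)) = √(251 + 218) = √469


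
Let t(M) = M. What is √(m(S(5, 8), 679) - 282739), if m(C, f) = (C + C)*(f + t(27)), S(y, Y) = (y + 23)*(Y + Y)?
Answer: √349837 ≈ 591.47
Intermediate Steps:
S(y, Y) = 2*Y*(23 + y) (S(y, Y) = (23 + y)*(2*Y) = 2*Y*(23 + y))
m(C, f) = 2*C*(27 + f) (m(C, f) = (C + C)*(f + 27) = (2*C)*(27 + f) = 2*C*(27 + f))
√(m(S(5, 8), 679) - 282739) = √(2*(2*8*(23 + 5))*(27 + 679) - 282739) = √(2*(2*8*28)*706 - 282739) = √(2*448*706 - 282739) = √(632576 - 282739) = √349837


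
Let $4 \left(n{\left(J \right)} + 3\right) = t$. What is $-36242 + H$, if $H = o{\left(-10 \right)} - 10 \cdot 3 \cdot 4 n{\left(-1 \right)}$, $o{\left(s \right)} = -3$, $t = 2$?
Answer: $-35945$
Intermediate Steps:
$n{\left(J \right)} = - \frac{5}{2}$ ($n{\left(J \right)} = -3 + \frac{1}{4} \cdot 2 = -3 + \frac{1}{2} = - \frac{5}{2}$)
$H = 297$ ($H = -3 - 10 \cdot 3 \cdot 4 \left(- \frac{5}{2}\right) = -3 - 10 \cdot 12 \left(- \frac{5}{2}\right) = -3 - -300 = -3 + 300 = 297$)
$-36242 + H = -36242 + 297 = -35945$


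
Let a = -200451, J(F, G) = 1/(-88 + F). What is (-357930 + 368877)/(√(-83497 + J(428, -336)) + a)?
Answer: -82897179220/1517937060591 - 7298*I*√268118135/1517937060591 ≈ -0.054612 - 7.8725e-5*I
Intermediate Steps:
(-357930 + 368877)/(√(-83497 + J(428, -336)) + a) = (-357930 + 368877)/(√(-83497 + 1/(-88 + 428)) - 200451) = 10947/(√(-83497 + 1/340) - 200451) = 10947/(√(-28388979/340) - 200451) = 10947/(3*I*√268118135/170 - 200451) = 10947/(-200451 + 3*I*√268118135/170)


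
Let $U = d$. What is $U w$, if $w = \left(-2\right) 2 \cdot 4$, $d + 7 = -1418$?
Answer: $22800$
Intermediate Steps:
$d = -1425$ ($d = -7 - 1418 = -1425$)
$U = -1425$
$w = -16$ ($w = \left(-4\right) 4 = -16$)
$U w = \left(-1425\right) \left(-16\right) = 22800$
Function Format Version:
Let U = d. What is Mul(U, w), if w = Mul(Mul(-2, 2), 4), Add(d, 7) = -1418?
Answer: 22800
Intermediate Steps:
d = -1425 (d = Add(-7, -1418) = -1425)
U = -1425
w = -16 (w = Mul(-4, 4) = -16)
Mul(U, w) = Mul(-1425, -16) = 22800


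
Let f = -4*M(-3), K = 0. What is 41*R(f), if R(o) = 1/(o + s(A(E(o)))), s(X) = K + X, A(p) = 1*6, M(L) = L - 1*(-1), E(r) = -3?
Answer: 41/14 ≈ 2.9286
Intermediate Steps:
M(L) = 1 + L (M(L) = L + 1 = 1 + L)
A(p) = 6
f = 8 (f = -4*(1 - 3) = -4*(-2) = 8)
s(X) = X (s(X) = 0 + X = X)
R(o) = 1/(6 + o) (R(o) = 1/(o + 6) = 1/(6 + o))
41*R(f) = 41/(6 + 8) = 41/14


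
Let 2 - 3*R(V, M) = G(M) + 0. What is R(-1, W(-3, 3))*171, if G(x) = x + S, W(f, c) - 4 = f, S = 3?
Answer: -114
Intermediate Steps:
W(f, c) = 4 + f
G(x) = 3 + x (G(x) = x + 3 = 3 + x)
R(V, M) = -⅓ - M/3 (R(V, M) = ⅔ - ((3 + M) + 0)/3 = ⅔ - (3 + M)/3 = ⅔ + (-1 - M/3) = -⅓ - M/3)
R(-1, W(-3, 3))*171 = (-⅓ - (4 - 3)/3)*171 = (-⅓ - ⅓*1)*171 = (-⅓ - ⅓)*171 = -⅔*171 = -114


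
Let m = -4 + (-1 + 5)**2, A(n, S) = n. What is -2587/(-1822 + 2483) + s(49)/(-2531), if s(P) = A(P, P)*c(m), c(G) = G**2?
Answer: -11211713/1672991 ≈ -6.7016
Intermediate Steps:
m = 12 (m = -4 + 4**2 = -4 + 16 = 12)
s(P) = 144*P (s(P) = P*12**2 = P*144 = 144*P)
-2587/(-1822 + 2483) + s(49)/(-2531) = -2587/(-1822 + 2483) + (144*49)/(-2531) = -2587/661 + 7056*(-1/2531) = -2587*1/661 - 7056/2531 = -2587/661 - 7056/2531 = -11211713/1672991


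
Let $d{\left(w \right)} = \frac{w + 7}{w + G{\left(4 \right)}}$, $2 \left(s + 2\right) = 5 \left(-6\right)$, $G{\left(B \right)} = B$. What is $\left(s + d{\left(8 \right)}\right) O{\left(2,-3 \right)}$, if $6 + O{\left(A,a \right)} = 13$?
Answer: $- \frac{441}{4} \approx -110.25$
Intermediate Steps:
$O{\left(A,a \right)} = 7$ ($O{\left(A,a \right)} = -6 + 13 = 7$)
$s = -17$ ($s = -2 + \frac{5 \left(-6\right)}{2} = -2 + \frac{1}{2} \left(-30\right) = -2 - 15 = -17$)
$d{\left(w \right)} = \frac{7 + w}{4 + w}$ ($d{\left(w \right)} = \frac{w + 7}{w + 4} = \frac{7 + w}{4 + w}$)
$\left(s + d{\left(8 \right)}\right) O{\left(2,-3 \right)} = \left(-17 + \frac{7 + 8}{4 + 8}\right) 7 = \left(-17 + \frac{1}{12} \cdot 15\right) 7 = \left(-17 + \frac{5}{4}\right) 7 = \left(- \frac{63}{4}\right) 7 = - \frac{441}{4}$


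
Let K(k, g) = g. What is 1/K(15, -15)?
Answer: -1/15 ≈ -0.066667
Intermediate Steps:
1/K(15, -15) = 1/(-15) = -1/15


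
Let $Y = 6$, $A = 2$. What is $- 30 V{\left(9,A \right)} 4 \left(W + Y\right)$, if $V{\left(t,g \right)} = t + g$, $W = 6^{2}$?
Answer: $-55440$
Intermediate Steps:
$W = 36$
$V{\left(t,g \right)} = g + t$
$- 30 V{\left(9,A \right)} 4 \left(W + Y\right) = - 30 \left(2 + 9\right) 4 \left(36 + 6\right) = \left(-30\right) 11 \cdot 4 \cdot 42 = \left(-330\right) 168 = -55440$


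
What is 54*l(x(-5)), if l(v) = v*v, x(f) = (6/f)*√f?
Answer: -1944/5 ≈ -388.80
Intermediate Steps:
x(f) = 6/√f
l(v) = v²
54*l(x(-5)) = 54*(6/√(-5))² = 54*(6*(-I*√5/5))² = 54*(-6*I*√5/5)² = 54*(-36/5) = -1944/5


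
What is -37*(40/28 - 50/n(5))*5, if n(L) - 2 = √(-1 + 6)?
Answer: -131350/7 + 9250*√5 ≈ 1919.3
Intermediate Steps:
n(L) = 2 + √5 (n(L) = 2 + √(-1 + 6) = 2 + √5)
-37*(40/28 - 50/n(5))*5 = -37*(40/28 - 50/(2 + √5))*5 = -37*(40*(1/28) - 50/(2 + √5))*5 = -37*(10/7 - 50/(2 + √5))*5 = (-370/7 + 1850/(2 + √5))*5 = -1850/7 + 9250/(2 + √5)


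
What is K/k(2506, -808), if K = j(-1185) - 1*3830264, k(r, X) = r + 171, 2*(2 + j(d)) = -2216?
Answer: -3831374/2677 ≈ -1431.2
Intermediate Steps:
j(d) = -1110 (j(d) = -2 + (½)*(-2216) = -2 - 1108 = -1110)
k(r, X) = 171 + r
K = -3831374 (K = -1110 - 1*3830264 = -1110 - 3830264 = -3831374)
K/k(2506, -808) = -3831374/(171 + 2506) = -3831374/2677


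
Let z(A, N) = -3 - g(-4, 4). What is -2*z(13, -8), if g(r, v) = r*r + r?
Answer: 30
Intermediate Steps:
g(r, v) = r + r² (g(r, v) = r² + r = r + r²)
z(A, N) = -15 (z(A, N) = -3 - (-4)*(1 - 4) = -3 - (-4)*(-3) = -3 - 1*12 = -3 - 12 = -15)
-2*z(13, -8) = -2*(-15) = 30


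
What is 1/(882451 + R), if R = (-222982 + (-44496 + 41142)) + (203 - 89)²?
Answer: 1/669111 ≈ 1.4945e-6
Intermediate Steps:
R = -213340 (R = (-222982 - 3354) + 114² = -226336 + 12996 = -213340)
1/(882451 + R) = 1/(882451 - 213340) = 1/669111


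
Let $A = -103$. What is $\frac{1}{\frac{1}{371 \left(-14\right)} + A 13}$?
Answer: $- \frac{5194}{6954767} \approx -0.00074683$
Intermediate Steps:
$\frac{1}{\frac{1}{371 \left(-14\right)} + A 13} = \frac{1}{\frac{1}{371 \left(-14\right)} - 1339} = \frac{1}{\frac{1}{-5194} - 1339} = \frac{1}{- \frac{1}{5194} - 1339} = \frac{1}{- \frac{6954767}{5194}} = - \frac{5194}{6954767}$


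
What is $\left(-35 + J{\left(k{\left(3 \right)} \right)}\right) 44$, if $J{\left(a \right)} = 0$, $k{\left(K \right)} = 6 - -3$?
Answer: $-1540$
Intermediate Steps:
$k{\left(K \right)} = 9$ ($k{\left(K \right)} = 6 + 3 = 9$)
$\left(-35 + J{\left(k{\left(3 \right)} \right)}\right) 44 = \left(-35 + 0\right) 44 = \left(-35\right) 44 = -1540$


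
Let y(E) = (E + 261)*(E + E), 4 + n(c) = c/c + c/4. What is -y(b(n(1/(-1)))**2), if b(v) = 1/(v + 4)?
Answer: -75680/81 ≈ -934.32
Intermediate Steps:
n(c) = -3 + c/4 (n(c) = -4 + (c/c + c/4) = -4 + (1 + c*(1/4)) = -4 + (1 + c/4) = -3 + c/4)
b(v) = 1/(4 + v)
y(E) = 2*E*(261 + E) (y(E) = (261 + E)*(2*E) = 2*E*(261 + E))
-y(b(n(1/(-1)))**2) = -2*(1/(4 + (-3 + (1/(-1))/4)))**2*(261 + (1/(4 + (-3 + (1/(-1))/4)))**2) = -2*(1/(4 + (-3 + (1*(-1))/4)))**2*(261 + (1/(4 + (-3 + (1*(-1))/4)))**2) = -2*(1/(4 + (-3 + (1/4)*(-1))))**2*(261 + (1/(4 + (-3 + (1/4)*(-1))))**2) = -2*(1/(4 + (-3 - 1/4)))**2*(261 + (1/(4 + (-3 - 1/4)))**2) = -2*(1/(4 - 13/4))**2*(261 + (1/(4 - 13/4))**2) = -2*(1/(3/4))**2*(261 + (1/(3/4))**2) = -2*(4/3)**2*(261 + (4/3)**2) = -2*16*(261 + 16/9)/9 = -2*16*2365/(9*9) = -1*75680/81 = -75680/81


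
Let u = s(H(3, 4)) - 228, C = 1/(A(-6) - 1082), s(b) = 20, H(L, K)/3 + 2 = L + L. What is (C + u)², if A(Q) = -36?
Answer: 54077177025/1249924 ≈ 43264.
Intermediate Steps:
H(L, K) = -6 + 6*L (H(L, K) = -6 + 3*(L + L) = -6 + 3*(2*L) = -6 + 6*L)
C = -1/1118 (C = 1/(-36 - 1082) = 1/(-1118) = -1/1118 ≈ -0.00089445)
u = -208 (u = 20 - 228 = -208)
(C + u)² = (-1/1118 - 208)² = (-232545/1118)² = 54077177025/1249924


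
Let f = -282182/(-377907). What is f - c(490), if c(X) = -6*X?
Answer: 1111328762/377907 ≈ 2940.7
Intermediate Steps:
f = 282182/377907 (f = -282182*(-1/377907) = 282182/377907 ≈ 0.74670)
f - c(490) = 282182/377907 - (-6)*490 = 282182/377907 - 1*(-2940) = 282182/377907 + 2940 = 1111328762/377907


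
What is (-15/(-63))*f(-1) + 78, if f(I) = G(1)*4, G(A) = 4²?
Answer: 1958/21 ≈ 93.238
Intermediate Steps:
G(A) = 16
f(I) = 64 (f(I) = 16*4 = 64)
(-15/(-63))*f(-1) + 78 = -15/(-63)*64 + 78 = -15*(-1/63)*64 + 78 = (5/21)*64 + 78 = 320/21 + 78 = 1958/21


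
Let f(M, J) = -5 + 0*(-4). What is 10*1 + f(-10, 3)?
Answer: 5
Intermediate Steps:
f(M, J) = -5 (f(M, J) = -5 + 0 = -5)
10*1 + f(-10, 3) = 10*1 - 5 = 10 - 5 = 5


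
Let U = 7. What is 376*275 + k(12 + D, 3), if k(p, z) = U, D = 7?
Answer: 103407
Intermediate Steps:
k(p, z) = 7
376*275 + k(12 + D, 3) = 376*275 + 7 = 103400 + 7 = 103407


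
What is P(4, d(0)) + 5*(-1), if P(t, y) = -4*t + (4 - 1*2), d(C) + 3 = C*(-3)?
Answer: -19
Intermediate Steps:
d(C) = -3 - 3*C (d(C) = -3 + C*(-3) = -3 - 3*C)
P(t, y) = 2 - 4*t (P(t, y) = -4*t + (4 - 2) = -4*t + 2 = 2 - 4*t)
P(4, d(0)) + 5*(-1) = (2 - 4*4) + 5*(-1) = (2 - 16) - 5 = -14 - 5 = -19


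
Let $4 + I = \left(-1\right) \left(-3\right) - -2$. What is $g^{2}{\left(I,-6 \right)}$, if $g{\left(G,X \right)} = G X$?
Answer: $36$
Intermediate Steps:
$I = 1$ ($I = -4 - -5 = -4 + \left(3 + 2\right) = -4 + 5 = 1$)
$g^{2}{\left(I,-6 \right)} = \left(1 \left(-6\right)\right)^{2} = \left(-6\right)^{2} = 36$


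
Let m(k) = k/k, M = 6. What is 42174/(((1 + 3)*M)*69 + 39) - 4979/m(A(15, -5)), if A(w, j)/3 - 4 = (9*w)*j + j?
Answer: -2799077/565 ≈ -4954.1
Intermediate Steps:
A(w, j) = 12 + 3*j + 27*j*w (A(w, j) = 12 + 3*((9*w)*j + j) = 12 + 3*(9*j*w + j) = 12 + 3*(j + 9*j*w) = 12 + (3*j + 27*j*w) = 12 + 3*j + 27*j*w)
m(k) = 1
42174/(((1 + 3)*M)*69 + 39) - 4979/m(A(15, -5)) = 42174/(((1 + 3)*6)*69 + 39) - 4979/1 = 42174/((4*6)*69 + 39) - 4979*1 = 42174/(24*69 + 39) - 4979 = 42174/(1656 + 39) - 4979 = 42174/1695 - 4979 = 42174*(1/1695) - 4979 = 14058/565 - 4979 = -2799077/565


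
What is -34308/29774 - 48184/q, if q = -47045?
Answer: -89694722/700358915 ≈ -0.12807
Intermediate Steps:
-34308/29774 - 48184/q = -34308/29774 - 48184/(-47045) = -34308*1/29774 - 48184*(-1/47045) = -17154/14887 + 48184/47045 = -89694722/700358915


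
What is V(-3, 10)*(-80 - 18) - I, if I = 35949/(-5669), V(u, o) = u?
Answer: 1702635/5669 ≈ 300.34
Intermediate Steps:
I = -35949/5669 (I = 35949*(-1/5669) = -35949/5669 ≈ -6.3413)
V(-3, 10)*(-80 - 18) - I = -3*(-80 - 18) - 1*(-35949/5669) = -3*(-98) + 35949/5669 = 294 + 35949/5669 = 1702635/5669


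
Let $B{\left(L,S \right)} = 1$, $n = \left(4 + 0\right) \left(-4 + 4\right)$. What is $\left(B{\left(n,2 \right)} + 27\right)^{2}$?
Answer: $784$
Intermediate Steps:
$n = 0$ ($n = 4 \cdot 0 = 0$)
$\left(B{\left(n,2 \right)} + 27\right)^{2} = \left(1 + 27\right)^{2} = 28^{2} = 784$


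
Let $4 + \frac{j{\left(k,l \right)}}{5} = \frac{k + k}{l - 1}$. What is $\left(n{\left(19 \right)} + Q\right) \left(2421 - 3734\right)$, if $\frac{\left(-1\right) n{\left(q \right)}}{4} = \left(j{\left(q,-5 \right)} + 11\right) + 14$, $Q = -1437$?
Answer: $\frac{5240183}{3} \approx 1.7467 \cdot 10^{6}$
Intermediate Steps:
$j{\left(k,l \right)} = -20 + \frac{10 k}{-1 + l}$ ($j{\left(k,l \right)} = -20 + 5 \frac{k + k}{l - 1} = -20 + 5 \frac{2 k}{-1 + l} = -20 + \frac{10 k}{-1 + l}$)
$n{\left(q \right)} = -20 + \frac{20 q}{3}$ ($n{\left(q \right)} = - 4 \left(\left(\frac{10 \left(2 + q - -10\right)}{-1 - 5} + 11\right) + 14\right) = - 4 \left(\left(\frac{10 \left(2 + q + 10\right)}{-6} + 11\right) + 14\right) = - 4 \left(\left(10 \left(- \frac{1}{6}\right) \left(12 + q\right) + 11\right) + 14\right) = - 4 \left(\left(\left(-20 - \frac{5 q}{3}\right) + 11\right) + 14\right) = - 4 \left(\left(-9 - \frac{5 q}{3}\right) + 14\right) = - 4 \left(5 - \frac{5 q}{3}\right) = -20 + \frac{20 q}{3}$)
$\left(n{\left(19 \right)} + Q\right) \left(2421 - 3734\right) = \left(\left(-20 + \frac{20}{3} \cdot 19\right) - 1437\right) \left(2421 - 3734\right) = \left(\left(-20 + \frac{380}{3}\right) - 1437\right) \left(-1313\right) = \left(\frac{320}{3} - 1437\right) \left(-1313\right) = \left(- \frac{3991}{3}\right) \left(-1313\right) = \frac{5240183}{3}$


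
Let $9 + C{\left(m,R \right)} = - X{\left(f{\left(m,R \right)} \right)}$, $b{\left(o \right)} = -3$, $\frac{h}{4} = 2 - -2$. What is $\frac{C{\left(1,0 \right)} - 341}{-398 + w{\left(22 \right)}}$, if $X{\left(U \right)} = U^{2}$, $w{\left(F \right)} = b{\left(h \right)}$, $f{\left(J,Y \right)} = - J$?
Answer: $\frac{351}{401} \approx 0.87531$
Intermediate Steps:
$h = 16$ ($h = 4 \left(2 - -2\right) = 4 \left(2 + 2\right) = 4 \cdot 4 = 16$)
$w{\left(F \right)} = -3$
$C{\left(m,R \right)} = -9 - m^{2}$ ($C{\left(m,R \right)} = -9 - \left(- m\right)^{2} = -9 - m^{2}$)
$\frac{C{\left(1,0 \right)} - 341}{-398 + w{\left(22 \right)}} = \frac{\left(-9 - 1^{2}\right) - 341}{-398 - 3} = \frac{\left(-9 - 1\right) - 341}{-401} = \left(\left(-9 - 1\right) - 341\right) \left(- \frac{1}{401}\right) = \left(-10 - 341\right) \left(- \frac{1}{401}\right) = \left(-351\right) \left(- \frac{1}{401}\right) = \frac{351}{401}$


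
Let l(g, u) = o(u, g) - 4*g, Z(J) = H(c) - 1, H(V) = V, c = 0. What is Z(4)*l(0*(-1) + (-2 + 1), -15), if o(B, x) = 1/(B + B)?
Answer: -119/30 ≈ -3.9667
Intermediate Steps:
o(B, x) = 1/(2*B)
Z(J) = -1 (Z(J) = 0 - 1 = -1)
l(g, u) = 1/(2*u) - 4*g
Z(4)*l(0*(-1) + (-2 + 1), -15) = -((½)/(-15) - 4*(0*(-1) + (-2 + 1))) = -((½)*(-1/15) - 4*(0 - 1)) = -(-1/30 - 4*(-1)) = -(-1/30 + 4) = -1*119/30 = -119/30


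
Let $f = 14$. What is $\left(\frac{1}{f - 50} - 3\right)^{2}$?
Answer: $\frac{11881}{1296} \approx 9.1674$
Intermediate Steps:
$\left(\frac{1}{f - 50} - 3\right)^{2} = \left(\frac{1}{14 - 50} - 3\right)^{2} = \left(\frac{1}{-36} - 3\right)^{2} = \left(- \frac{1}{36} - 3\right)^{2} = \left(- \frac{109}{36}\right)^{2} = \frac{11881}{1296}$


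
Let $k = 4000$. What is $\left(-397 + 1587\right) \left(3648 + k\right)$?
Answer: $9101120$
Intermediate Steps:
$\left(-397 + 1587\right) \left(3648 + k\right) = \left(-397 + 1587\right) \left(3648 + 4000\right) = 1190 \cdot 7648 = 9101120$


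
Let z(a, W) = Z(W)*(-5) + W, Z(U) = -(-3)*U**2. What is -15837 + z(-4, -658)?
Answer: -6510955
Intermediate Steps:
Z(U) = 3*U**2
z(a, W) = W - 15*W**2 (z(a, W) = (3*W**2)*(-5) + W = -15*W**2 + W = W - 15*W**2)
-15837 + z(-4, -658) = -15837 - 658*(1 - 15*(-658)) = -15837 - 658*(1 + 9870) = -15837 - 658*9871 = -15837 - 6495118 = -6510955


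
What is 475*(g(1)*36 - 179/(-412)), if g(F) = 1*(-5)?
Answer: -35140975/412 ≈ -85294.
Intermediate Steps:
g(F) = -5
475*(g(1)*36 - 179/(-412)) = 475*(-5*36 - 179/(-412)) = 475*(-180 - 179*(-1/412)) = 475*(-180 + 179/412) = 475*(-73981/412) = -35140975/412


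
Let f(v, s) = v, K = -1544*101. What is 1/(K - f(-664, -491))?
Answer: -1/155280 ≈ -6.4400e-6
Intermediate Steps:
K = -155944
1/(K - f(-664, -491)) = 1/(-155944 - 1*(-664)) = 1/(-155944 + 664) = 1/(-155280) = -1/155280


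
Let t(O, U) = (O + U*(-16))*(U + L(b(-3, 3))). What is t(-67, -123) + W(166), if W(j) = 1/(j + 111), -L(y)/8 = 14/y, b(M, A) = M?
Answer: -135330286/831 ≈ -1.6285e+5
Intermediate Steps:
L(y) = -112/y
W(j) = 1/(111 + j)
t(O, U) = (112/3 + U)*(O - 16*U) (t(O, U) = (O + U*(-16))*(U - 112/(-3)) = (O - 16*U)*(U - 112*(-⅓)) = (O - 16*U)*(U + 112/3) = (O - 16*U)*(112/3 + U) = (112/3 + U)*(O - 16*U))
t(-67, -123) + W(166) = (-16*(-123)² - 1792/3*(-123) + (112/3)*(-67) - 67*(-123)) + 1/(111 + 166) = (-16*15129 + 73472 - 7504/3 + 8241) + 1/277 = (-242064 + 73472 - 7504/3 + 8241) + 1/277 = -488557/3 + 1/277 = -135330286/831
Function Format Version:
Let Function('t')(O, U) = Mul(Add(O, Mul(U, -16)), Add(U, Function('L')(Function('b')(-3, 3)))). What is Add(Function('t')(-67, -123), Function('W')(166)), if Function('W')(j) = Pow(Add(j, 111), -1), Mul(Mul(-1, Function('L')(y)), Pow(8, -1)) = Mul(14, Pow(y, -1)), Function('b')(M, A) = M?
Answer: Rational(-135330286, 831) ≈ -1.6285e+5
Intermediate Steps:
Function('L')(y) = Mul(-112, Pow(y, -1)) (Function('L')(y) = Mul(-8, Mul(14, Pow(y, -1))) = Mul(-112, Pow(y, -1)))
Function('W')(j) = Pow(Add(111, j), -1)
Function('t')(O, U) = Mul(Add(Rational(112, 3), U), Add(O, Mul(-16, U))) (Function('t')(O, U) = Mul(Add(O, Mul(U, -16)), Add(U, Mul(-112, Pow(-3, -1)))) = Mul(Add(O, Mul(-16, U)), Add(U, Mul(-112, Rational(-1, 3)))) = Mul(Add(O, Mul(-16, U)), Add(U, Rational(112, 3))) = Mul(Add(O, Mul(-16, U)), Add(Rational(112, 3), U)) = Mul(Add(Rational(112, 3), U), Add(O, Mul(-16, U))))
Add(Function('t')(-67, -123), Function('W')(166)) = Add(Add(Mul(-16, Pow(-123, 2)), Mul(Rational(-1792, 3), -123), Mul(Rational(112, 3), -67), Mul(-67, -123)), Pow(Add(111, 166), -1)) = Add(Add(Mul(-16, 15129), 73472, Rational(-7504, 3), 8241), Pow(277, -1)) = Add(Add(-242064, 73472, Rational(-7504, 3), 8241), Rational(1, 277)) = Add(Rational(-488557, 3), Rational(1, 277)) = Rational(-135330286, 831)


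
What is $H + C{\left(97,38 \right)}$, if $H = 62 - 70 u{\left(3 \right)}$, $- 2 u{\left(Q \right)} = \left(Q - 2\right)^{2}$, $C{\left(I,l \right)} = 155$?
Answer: $252$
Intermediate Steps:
$u{\left(Q \right)} = - \frac{\left(-2 + Q\right)^{2}}{2}$ ($u{\left(Q \right)} = - \frac{\left(Q - 2\right)^{2}}{2} = - \frac{\left(-2 + Q\right)^{2}}{2}$)
$H = 97$ ($H = 62 - 70 \left(- \frac{\left(-2 + 3\right)^{2}}{2}\right) = 62 - 70 \left(- \frac{1^{2}}{2}\right) = 62 - 70 \left(\left(- \frac{1}{2}\right) 1\right) = 62 - -35 = 62 + 35 = 97$)
$H + C{\left(97,38 \right)} = 97 + 155 = 252$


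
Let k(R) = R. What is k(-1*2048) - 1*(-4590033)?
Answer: 4587985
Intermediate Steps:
k(-1*2048) - 1*(-4590033) = -1*2048 - 1*(-4590033) = -2048 + 4590033 = 4587985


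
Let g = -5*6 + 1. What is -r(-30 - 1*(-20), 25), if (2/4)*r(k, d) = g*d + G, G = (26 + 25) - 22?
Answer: 1392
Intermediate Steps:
g = -29 (g = -30 + 1 = -29)
G = 29 (G = 51 - 22 = 29)
r(k, d) = 58 - 58*d (r(k, d) = 2*(-29*d + 29) = 2*(29 - 29*d) = 58 - 58*d)
-r(-30 - 1*(-20), 25) = -(58 - 58*25) = -(58 - 1450) = -1*(-1392) = 1392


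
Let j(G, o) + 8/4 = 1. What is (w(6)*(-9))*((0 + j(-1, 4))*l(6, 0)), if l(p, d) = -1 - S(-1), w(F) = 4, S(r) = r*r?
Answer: -72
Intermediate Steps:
S(r) = r²
j(G, o) = -1 (j(G, o) = -2 + 1 = -1)
l(p, d) = -2 (l(p, d) = -1 - 1*(-1)² = -1 - 1*1 = -1 - 1 = -2)
(w(6)*(-9))*((0 + j(-1, 4))*l(6, 0)) = (4*(-9))*((0 - 1)*(-2)) = -(-36)*(-2) = -36*2 = -72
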